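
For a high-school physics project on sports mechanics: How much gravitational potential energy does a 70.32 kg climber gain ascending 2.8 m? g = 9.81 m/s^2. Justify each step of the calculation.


PE = m * g * h
PE = 70.32 * 9.81 * 2.8
PE = 689.8392 * 2.8 = 1931.5498 J

1931.5498 J


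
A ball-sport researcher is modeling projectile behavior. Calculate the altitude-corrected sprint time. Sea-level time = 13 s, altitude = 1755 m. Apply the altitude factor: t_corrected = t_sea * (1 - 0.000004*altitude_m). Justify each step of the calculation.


Correction factor = 1 - 0.000004 * 1755 = 0.99298
t_corrected = t_sea * factor = 13 * 0.99298
t_corrected = 12.9087 s

12.9087 s


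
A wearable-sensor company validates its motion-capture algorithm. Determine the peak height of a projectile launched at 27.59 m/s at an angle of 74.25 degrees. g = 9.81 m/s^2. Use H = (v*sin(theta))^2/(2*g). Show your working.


H = (v*sin(theta))^2 / (2*g)
vy = v*sin(theta) = 27.59 * sin(74.25 deg) = 26.5541 m/s
H = vy^2 / (2*g) = 705.1223 / (2*9.81)
H = 705.1223 / 19.62 = 35.939 m

35.939 m


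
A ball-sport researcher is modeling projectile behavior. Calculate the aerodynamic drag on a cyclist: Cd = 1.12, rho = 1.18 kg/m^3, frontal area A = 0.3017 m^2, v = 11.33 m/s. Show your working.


Fd = 0.5 * Cd * rho * A * v^2
Fd = 0.5 * 1.12 * 1.18 * 0.3017 * 11.33^2
v^2 = 128.3689
Fd = 0.5 * 1.12 * 1.18 * 0.3017 * 128.3689 = 25.5921 N

25.5921 N


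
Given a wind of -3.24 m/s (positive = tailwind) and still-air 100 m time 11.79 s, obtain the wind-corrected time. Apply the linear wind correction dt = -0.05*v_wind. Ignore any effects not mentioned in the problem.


dt = -0.05 * v_wind = -0.05 * -3.24 = 0.162 s
t_corrected = t_still + dt = 11.79 + (0.162)
t_corrected = 11.952 s

11.952 s


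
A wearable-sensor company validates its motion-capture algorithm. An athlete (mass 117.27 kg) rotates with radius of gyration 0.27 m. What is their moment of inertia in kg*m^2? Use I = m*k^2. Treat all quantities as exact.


I = m * k^2
I = 117.27 * 0.27^2
I = 117.27 * 0.0729 = 8.549 kg*m^2

8.549 kg*m^2


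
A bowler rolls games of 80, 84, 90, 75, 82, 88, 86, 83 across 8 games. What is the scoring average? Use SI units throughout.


Average = sum / n
Sum = 668
Average = 668 / 8 = 83.5

83.5


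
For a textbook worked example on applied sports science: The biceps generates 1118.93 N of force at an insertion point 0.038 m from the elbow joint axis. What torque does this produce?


tau = F * d
tau = 1118.93 * 0.038
tau = 42.5193 N*m

42.5193 N*m


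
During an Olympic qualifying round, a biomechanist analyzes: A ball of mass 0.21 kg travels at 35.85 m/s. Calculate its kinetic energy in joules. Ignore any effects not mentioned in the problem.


KE = 0.5 * m * v^2
KE = 0.5 * 0.21 * 35.85^2
KE = 0.5 * 0.21 * 1285.2225 = 134.9484 J

134.9484 J


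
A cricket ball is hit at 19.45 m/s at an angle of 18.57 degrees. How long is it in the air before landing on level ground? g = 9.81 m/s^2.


T = 2*v*sin(theta)/g
sin(theta) = sin(18.57 deg) = 0.3185
T = 2*19.45*0.3185 / 9.81
T = 12.3882 / 9.81 = 1.2628 s

1.2628 s


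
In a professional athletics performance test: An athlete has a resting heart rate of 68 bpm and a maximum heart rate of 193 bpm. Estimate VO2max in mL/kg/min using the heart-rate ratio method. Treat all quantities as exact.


VO2max = 15.3 * HRmax / HRrest
VO2max = 15.3 * 193 / 68
VO2max = 2952.9 / 68 = 43.425 mL/kg/min

43.425 mL/kg/min


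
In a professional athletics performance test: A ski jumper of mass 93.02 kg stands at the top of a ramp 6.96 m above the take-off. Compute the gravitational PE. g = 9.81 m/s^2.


PE = m * g * h
PE = 93.02 * 9.81 * 6.96
PE = 912.5262 * 6.96 = 6351.1824 J

6351.1824 J


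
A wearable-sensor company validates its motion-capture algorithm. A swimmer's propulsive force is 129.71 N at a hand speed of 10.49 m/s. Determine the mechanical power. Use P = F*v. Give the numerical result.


P = F * v
P = 129.71 * 10.49
P = 1360.6579 W

1360.6579 W


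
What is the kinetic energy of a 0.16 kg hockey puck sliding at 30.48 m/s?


KE = 0.5 * m * v^2
KE = 0.5 * 0.16 * 30.48^2
KE = 0.5 * 0.16 * 929.0304 = 74.3224 J

74.3224 J


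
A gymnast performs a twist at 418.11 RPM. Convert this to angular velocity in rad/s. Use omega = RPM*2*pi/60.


omega = RPM * 2 * pi / 60
omega = 418.11 * 2 * 3.14159 / 60
omega = 2627.0626 / 60 = 43.7844 rad/s

43.7844 rad/s


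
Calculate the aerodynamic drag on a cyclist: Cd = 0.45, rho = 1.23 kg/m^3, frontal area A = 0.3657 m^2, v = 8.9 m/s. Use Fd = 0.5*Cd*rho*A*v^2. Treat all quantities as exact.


Fd = 0.5 * Cd * rho * A * v^2
Fd = 0.5 * 0.45 * 1.23 * 0.3657 * 8.9^2
v^2 = 79.21
Fd = 0.5 * 0.45 * 1.23 * 0.3657 * 79.21 = 8.0166 N

8.0166 N


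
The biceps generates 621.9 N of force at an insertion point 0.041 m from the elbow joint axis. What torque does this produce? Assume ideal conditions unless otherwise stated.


tau = F * d
tau = 621.9 * 0.041
tau = 25.4979 N*m

25.4979 N*m


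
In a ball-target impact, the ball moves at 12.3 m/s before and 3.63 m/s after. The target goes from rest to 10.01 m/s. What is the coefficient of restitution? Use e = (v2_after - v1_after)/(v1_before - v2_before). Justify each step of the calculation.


e = (v2_after - v1_after) / (v1_before - v2_before)
Numerator = 10.01 - 3.63 = 6.38
Denominator = 12.3 - 0 = 12.3
e = 6.38 / 12.3 = 0.5187

0.5187


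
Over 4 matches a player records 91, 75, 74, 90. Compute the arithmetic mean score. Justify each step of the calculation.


Average = sum / n
Sum = 330
Average = 330 / 4 = 82.5

82.5


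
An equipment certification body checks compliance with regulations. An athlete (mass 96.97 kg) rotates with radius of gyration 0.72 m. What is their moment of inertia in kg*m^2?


I = m * k^2
I = 96.97 * 0.72^2
I = 96.97 * 0.5184 = 50.2692 kg*m^2

50.2692 kg*m^2


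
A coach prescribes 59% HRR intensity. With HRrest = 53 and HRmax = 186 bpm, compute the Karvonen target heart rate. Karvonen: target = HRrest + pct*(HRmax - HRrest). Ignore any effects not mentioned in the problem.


Target = HRrest + pct*(HRmax - HRrest)
Heart rate reserve = HRmax - HRrest = 186 - 53 = 133 bpm
Fraction = 59% = 0.59
Target = 53 + 0.59 * 133
Target = 53 + 78.47 = 131.47 bpm

131.47 bpm


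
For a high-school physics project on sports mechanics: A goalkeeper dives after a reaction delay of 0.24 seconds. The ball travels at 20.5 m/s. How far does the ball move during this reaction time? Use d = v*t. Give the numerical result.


d = v * t
d = 20.5 * 0.24
d = 4.92 m

4.92 m


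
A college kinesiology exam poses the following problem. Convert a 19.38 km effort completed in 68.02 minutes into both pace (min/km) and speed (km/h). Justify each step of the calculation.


Pace = time / distance = 68.02 min / 19.38 km = 3.5098 min/km
Speed = distance / time_in_hours = 19.38 / 1.1337 hr
Speed = 17.095 km/h

3.5098 min/km, 17.095 km/h


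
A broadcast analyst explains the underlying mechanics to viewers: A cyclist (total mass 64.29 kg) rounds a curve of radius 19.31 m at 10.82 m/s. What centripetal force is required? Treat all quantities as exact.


Fc = m * v^2 / r
v^2 = 10.82^2 = 117.0724
Fc = 64.29 * 117.0724 / 19.31
Fc = 7526.5846 / 19.31 = 389.7765 N

389.7765 N


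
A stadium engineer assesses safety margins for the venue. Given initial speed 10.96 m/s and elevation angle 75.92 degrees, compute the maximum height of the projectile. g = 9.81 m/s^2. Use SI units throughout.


H = (v*sin(theta))^2 / (2*g)
vy = v*sin(theta) = 10.96 * sin(75.92 deg) = 10.6307 m/s
H = vy^2 / (2*g) = 113.0124 / (2*9.81)
H = 113.0124 / 19.62 = 5.7601 m

5.7601 m


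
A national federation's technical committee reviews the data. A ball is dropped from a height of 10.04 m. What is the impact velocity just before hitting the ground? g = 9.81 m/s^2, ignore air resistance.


v = sqrt(2 * g * h)
v = sqrt(2 * 9.81 * 10.04)
v = sqrt(196.9848) = 14.0351 m/s

14.0351 m/s


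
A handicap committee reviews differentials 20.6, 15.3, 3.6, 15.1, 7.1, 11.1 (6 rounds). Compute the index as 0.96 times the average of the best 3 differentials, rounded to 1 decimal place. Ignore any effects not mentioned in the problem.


All differentials: 20.6, 15.3, 3.6, 15.1, 7.1, 11.1
Sorted: 3.6, 7.1, 11.1, 15.1, 15.3, 20.6
Best 3: 3.6, 7.1, 11.1
Average of best = 21.8 / 3 = 7.2667
Raw index = 7.2667 * 0.96 = 6.976
Handicap index = round(6.976, 1) = 7.0

7.0


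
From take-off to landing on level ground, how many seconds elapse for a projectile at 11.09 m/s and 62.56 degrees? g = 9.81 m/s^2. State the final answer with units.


T = 2*v*sin(theta)/g
sin(theta) = sin(62.56 deg) = 0.8875
T = 2*11.09*0.8875 / 9.81
T = 19.6846 / 9.81 = 2.0066 s

2.0066 s


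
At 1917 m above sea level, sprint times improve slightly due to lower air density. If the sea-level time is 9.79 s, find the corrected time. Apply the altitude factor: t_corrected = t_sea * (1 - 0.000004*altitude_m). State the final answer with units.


Correction factor = 1 - 0.000004 * 1917 = 0.992332
t_corrected = t_sea * factor = 9.79 * 0.992332
t_corrected = 9.7149 s

9.7149 s


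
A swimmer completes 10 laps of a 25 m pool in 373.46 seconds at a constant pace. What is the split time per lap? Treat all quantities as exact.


Split time = total_time / n_laps = 373.46 / 10
Split time = 37.346 s per lap

37.346 s


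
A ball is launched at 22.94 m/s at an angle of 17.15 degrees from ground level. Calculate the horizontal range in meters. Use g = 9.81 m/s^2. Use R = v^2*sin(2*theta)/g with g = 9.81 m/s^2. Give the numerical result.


R = v^2 * sin(2*theta) / g
Convert angle to radians: theta = 17.15 deg = 0.2993 rad
sin(2*theta) = sin(0.5986) = 0.5635
R = 22.94^2 * 0.5635 / 9.81
R = 526.2436 * 0.5635 / 9.81 = 30.2296 m

30.2296 m


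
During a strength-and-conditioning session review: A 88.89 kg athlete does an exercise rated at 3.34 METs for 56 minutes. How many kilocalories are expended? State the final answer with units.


kcal = MET * mass * time_hr
Convert time: 56 min = 0.9333 hr
kcal = 3.34 * 88.89 * 0.9333
kcal = 277.0998 kcal

277.0998 kcal


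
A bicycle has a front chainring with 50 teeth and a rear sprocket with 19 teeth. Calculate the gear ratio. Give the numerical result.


GR = front_teeth / rear_teeth
GR = 50 / 19
GR = 2.6316

2.6316


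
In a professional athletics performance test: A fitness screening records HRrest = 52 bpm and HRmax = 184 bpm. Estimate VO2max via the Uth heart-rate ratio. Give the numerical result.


VO2max = 15.3 * HRmax / HRrest
VO2max = 15.3 * 184 / 52
VO2max = 2815.2 / 52 = 54.1385 mL/kg/min

54.1385 mL/kg/min


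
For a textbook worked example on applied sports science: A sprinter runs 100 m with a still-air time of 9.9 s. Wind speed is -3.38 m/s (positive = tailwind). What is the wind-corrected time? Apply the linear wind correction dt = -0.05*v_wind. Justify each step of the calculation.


dt = -0.05 * v_wind = -0.05 * -3.38 = 0.169 s
t_corrected = t_still + dt = 9.9 + (0.169)
t_corrected = 10.069 s

10.069 s


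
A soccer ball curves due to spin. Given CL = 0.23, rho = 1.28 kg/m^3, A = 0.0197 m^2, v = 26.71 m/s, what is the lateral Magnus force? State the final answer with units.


FM = 0.5 * CL * rho * A * v^2
FM = 0.5 * 0.23 * 1.28 * 0.0197 * 26.71^2
v^2 = 713.4241
FM = 0.5 * 0.23 * 1.28 * 0.0197 * 713.4241 = 2.0688 N

2.0688 N


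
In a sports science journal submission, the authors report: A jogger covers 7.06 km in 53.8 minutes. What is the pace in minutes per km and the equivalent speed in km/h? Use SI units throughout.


Pace = time / distance = 53.8 min / 7.06 km = 7.6204 min/km
Speed = distance / time_in_hours = 7.06 / 0.8967 hr
Speed = 7.8736 km/h

7.6204 min/km, 7.8736 km/h


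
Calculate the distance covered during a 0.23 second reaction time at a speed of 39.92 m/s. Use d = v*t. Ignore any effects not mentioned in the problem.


d = v * t
d = 39.92 * 0.23
d = 9.1816 m

9.1816 m


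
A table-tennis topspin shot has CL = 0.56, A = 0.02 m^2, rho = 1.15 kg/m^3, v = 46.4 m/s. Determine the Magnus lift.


FM = 0.5 * CL * rho * A * v^2
FM = 0.5 * 0.56 * 1.15 * 0.02 * 46.4^2
v^2 = 2152.96
FM = 0.5 * 0.56 * 1.15 * 0.02 * 2152.96 = 13.8651 N

13.8651 N


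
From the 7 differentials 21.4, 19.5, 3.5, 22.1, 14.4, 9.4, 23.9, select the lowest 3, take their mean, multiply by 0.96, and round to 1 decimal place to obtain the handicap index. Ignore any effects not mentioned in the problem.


All differentials: 21.4, 19.5, 3.5, 22.1, 14.4, 9.4, 23.9
Sorted: 3.5, 9.4, 14.4, 19.5, 21.4, 22.1, 23.9
Best 3: 3.5, 9.4, 14.4
Average of best = 27.3 / 3 = 9.1
Raw index = 9.1 * 0.96 = 8.736
Handicap index = round(8.736, 1) = 8.7

8.7


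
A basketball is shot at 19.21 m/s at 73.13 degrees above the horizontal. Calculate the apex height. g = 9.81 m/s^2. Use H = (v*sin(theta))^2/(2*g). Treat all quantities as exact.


H = (v*sin(theta))^2 / (2*g)
vy = v*sin(theta) = 19.21 * sin(73.13 deg) = 18.3833 m/s
H = vy^2 / (2*g) = 337.9461 / (2*9.81)
H = 337.9461 / 19.62 = 17.2246 m

17.2246 m


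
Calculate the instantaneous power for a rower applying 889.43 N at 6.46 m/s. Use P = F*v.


P = F * v
P = 889.43 * 6.46
P = 5745.7178 W

5745.7178 W


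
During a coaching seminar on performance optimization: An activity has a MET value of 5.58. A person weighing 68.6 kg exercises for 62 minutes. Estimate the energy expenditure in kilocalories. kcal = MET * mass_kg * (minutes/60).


kcal = MET * mass * time_hr
Convert time: 62 min = 1.0333 hr
kcal = 5.58 * 68.6 * 1.0333
kcal = 395.5476 kcal

395.5476 kcal


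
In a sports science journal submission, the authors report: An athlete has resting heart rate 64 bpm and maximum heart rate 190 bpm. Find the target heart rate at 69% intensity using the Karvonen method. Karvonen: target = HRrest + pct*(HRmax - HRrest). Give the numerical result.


Target = HRrest + pct*(HRmax - HRrest)
Heart rate reserve = HRmax - HRrest = 190 - 64 = 126 bpm
Fraction = 69% = 0.69
Target = 64 + 0.69 * 126
Target = 64 + 86.94 = 150.94 bpm

150.94 bpm


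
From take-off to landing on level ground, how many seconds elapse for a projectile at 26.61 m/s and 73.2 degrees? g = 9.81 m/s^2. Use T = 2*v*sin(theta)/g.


T = 2*v*sin(theta)/g
sin(theta) = sin(73.2 deg) = 0.9573
T = 2*26.61*0.9573 / 9.81
T = 50.9485 / 9.81 = 5.1935 s

5.1935 s


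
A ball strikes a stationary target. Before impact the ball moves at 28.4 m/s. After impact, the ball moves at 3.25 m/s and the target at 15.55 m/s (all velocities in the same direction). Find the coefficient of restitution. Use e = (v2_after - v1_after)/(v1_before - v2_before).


e = (v2_after - v1_after) / (v1_before - v2_before)
Numerator = 15.55 - 3.25 = 12.3
Denominator = 28.4 - 0 = 28.4
e = 12.3 / 28.4 = 0.4331

0.4331


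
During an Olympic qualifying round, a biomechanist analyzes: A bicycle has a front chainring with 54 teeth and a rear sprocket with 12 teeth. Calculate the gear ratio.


GR = front_teeth / rear_teeth
GR = 54 / 12
GR = 4.5

4.5


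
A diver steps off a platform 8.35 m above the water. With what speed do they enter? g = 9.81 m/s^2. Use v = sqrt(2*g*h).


v = sqrt(2 * g * h)
v = sqrt(2 * 9.81 * 8.35)
v = sqrt(163.827) = 12.7995 m/s

12.7995 m/s


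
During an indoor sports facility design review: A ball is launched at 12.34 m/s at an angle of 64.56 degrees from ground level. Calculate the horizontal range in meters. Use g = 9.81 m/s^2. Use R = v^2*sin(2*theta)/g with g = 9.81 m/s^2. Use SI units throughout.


R = v^2 * sin(2*theta) / g
Convert angle to radians: theta = 64.56 deg = 1.1268 rad
sin(2*theta) = sin(2.2536) = 0.7758
R = 12.34^2 * 0.7758 / 9.81
R = 152.2756 * 0.7758 / 9.81 = 12.0428 m

12.0428 m


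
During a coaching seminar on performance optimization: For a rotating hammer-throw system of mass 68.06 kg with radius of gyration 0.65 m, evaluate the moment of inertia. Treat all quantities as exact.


I = m * k^2
I = 68.06 * 0.65^2
I = 68.06 * 0.4225 = 28.7554 kg*m^2

28.7554 kg*m^2


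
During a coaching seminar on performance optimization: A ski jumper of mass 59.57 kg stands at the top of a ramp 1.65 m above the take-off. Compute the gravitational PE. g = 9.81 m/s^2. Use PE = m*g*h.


PE = m * g * h
PE = 59.57 * 9.81 * 1.65
PE = 584.3817 * 1.65 = 964.2298 J

964.2298 J


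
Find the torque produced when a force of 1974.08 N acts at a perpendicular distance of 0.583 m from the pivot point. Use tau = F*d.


tau = F * d
tau = 1974.08 * 0.583
tau = 1150.8886 N*m

1150.8886 N*m


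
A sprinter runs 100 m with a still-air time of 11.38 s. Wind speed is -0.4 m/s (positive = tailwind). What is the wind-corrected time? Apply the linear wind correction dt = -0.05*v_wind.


dt = -0.05 * v_wind = -0.05 * -0.4 = 0.02 s
t_corrected = t_still + dt = 11.38 + (0.02)
t_corrected = 11.4 s

11.4 s


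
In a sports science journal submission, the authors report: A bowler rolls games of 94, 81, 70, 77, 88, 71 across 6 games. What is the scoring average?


Average = sum / n
Sum = 481
Average = 481 / 6 = 80.1667

80.1667


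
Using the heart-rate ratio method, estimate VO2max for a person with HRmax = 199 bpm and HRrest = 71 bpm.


VO2max = 15.3 * HRmax / HRrest
VO2max = 15.3 * 199 / 71
VO2max = 3044.7 / 71 = 42.8831 mL/kg/min

42.8831 mL/kg/min


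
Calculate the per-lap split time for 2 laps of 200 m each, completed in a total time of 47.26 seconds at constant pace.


Split time = total_time / n_laps = 47.26 / 2
Split time = 23.63 s per lap

23.63 s


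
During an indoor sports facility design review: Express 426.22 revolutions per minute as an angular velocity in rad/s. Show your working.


omega = RPM * 2 * pi / 60
omega = 426.22 * 2 * 3.14159 / 60
omega = 2678.0192 / 60 = 44.6337 rad/s

44.6337 rad/s


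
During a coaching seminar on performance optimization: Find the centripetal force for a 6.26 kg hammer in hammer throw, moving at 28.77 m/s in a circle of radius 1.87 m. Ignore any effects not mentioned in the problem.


Fc = m * v^2 / r
v^2 = 28.77^2 = 827.7129
Fc = 6.26 * 827.7129 / 1.87
Fc = 5181.4828 / 1.87 = 2770.8464 N

2770.8464 N


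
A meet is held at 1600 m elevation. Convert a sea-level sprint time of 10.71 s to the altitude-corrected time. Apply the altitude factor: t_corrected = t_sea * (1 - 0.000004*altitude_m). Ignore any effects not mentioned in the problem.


Correction factor = 1 - 0.000004 * 1600 = 0.9936
t_corrected = t_sea * factor = 10.71 * 0.9936
t_corrected = 10.6415 s

10.6415 s


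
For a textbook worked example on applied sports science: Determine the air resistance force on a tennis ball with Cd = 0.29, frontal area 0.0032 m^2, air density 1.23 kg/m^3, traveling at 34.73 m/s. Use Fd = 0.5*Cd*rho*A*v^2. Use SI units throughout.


Fd = 0.5 * Cd * rho * A * v^2
Fd = 0.5 * 0.29 * 1.23 * 0.0032 * 34.73^2
v^2 = 1206.1729
Fd = 0.5 * 0.29 * 1.23 * 0.0032 * 1206.1729 = 0.6884 N

0.6884 N


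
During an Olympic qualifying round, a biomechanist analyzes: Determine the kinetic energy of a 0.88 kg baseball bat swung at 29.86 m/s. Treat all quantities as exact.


KE = 0.5 * m * v^2
KE = 0.5 * 0.88 * 29.86^2
KE = 0.5 * 0.88 * 891.6196 = 392.3126 J

392.3126 J


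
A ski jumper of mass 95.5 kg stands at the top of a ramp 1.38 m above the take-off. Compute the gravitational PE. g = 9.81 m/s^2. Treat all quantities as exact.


PE = m * g * h
PE = 95.5 * 9.81 * 1.38
PE = 936.855 * 1.38 = 1292.8599 J

1292.8599 J


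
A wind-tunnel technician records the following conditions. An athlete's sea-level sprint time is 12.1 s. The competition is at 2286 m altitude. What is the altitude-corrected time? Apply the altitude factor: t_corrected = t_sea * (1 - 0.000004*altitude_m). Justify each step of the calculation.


Correction factor = 1 - 0.000004 * 2286 = 0.990856
t_corrected = t_sea * factor = 12.1 * 0.990856
t_corrected = 11.9894 s

11.9894 s


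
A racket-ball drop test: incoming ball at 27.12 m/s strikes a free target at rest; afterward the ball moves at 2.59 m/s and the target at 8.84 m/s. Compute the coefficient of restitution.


e = (v2_after - v1_after) / (v1_before - v2_before)
Numerator = 8.84 - 2.59 = 6.25
Denominator = 27.12 - 0 = 27.12
e = 6.25 / 27.12 = 0.2305

0.2305


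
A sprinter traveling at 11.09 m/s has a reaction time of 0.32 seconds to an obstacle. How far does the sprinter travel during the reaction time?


d = v * t
d = 11.09 * 0.32
d = 3.5488 m

3.5488 m


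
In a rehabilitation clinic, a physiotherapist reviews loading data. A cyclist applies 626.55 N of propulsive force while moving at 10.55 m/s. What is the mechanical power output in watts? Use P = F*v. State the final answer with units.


P = F * v
P = 626.55 * 10.55
P = 6610.1025 W

6610.1025 W


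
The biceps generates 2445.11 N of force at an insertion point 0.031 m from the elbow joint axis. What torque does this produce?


tau = F * d
tau = 2445.11 * 0.031
tau = 75.7984 N*m

75.7984 N*m


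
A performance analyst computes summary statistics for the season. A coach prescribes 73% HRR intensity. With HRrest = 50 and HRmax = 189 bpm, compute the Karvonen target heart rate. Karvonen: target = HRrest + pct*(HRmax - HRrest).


Target = HRrest + pct*(HRmax - HRrest)
Heart rate reserve = HRmax - HRrest = 189 - 50 = 139 bpm
Fraction = 73% = 0.73
Target = 50 + 0.73 * 139
Target = 50 + 101.47 = 151.47 bpm

151.47 bpm


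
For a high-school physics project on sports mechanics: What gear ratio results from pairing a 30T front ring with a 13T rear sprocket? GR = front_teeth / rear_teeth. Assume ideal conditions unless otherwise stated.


GR = front_teeth / rear_teeth
GR = 30 / 13
GR = 2.3077

2.3077


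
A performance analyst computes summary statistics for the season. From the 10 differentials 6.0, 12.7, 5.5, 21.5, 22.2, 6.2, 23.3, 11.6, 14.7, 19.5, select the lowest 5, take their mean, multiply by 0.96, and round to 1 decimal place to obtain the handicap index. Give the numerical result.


All differentials: 6.0, 12.7, 5.5, 21.5, 22.2, 6.2, 23.3, 11.6, 14.7, 19.5
Sorted: 5.5, 6.0, 6.2, 11.6, 12.7, 14.7, 19.5, 21.5, 22.2, 23.3
Best 5: 5.5, 6.0, 6.2, 11.6, 12.7
Average of best = 42 / 5 = 8.4
Raw index = 8.4 * 0.96 = 8.064
Handicap index = round(8.064, 1) = 8.1

8.1


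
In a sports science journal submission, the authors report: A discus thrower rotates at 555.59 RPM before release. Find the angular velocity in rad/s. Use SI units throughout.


omega = RPM * 2 * pi / 60
omega = 555.59 * 2 * 3.14159 / 60
omega = 3490.8749 / 60 = 58.1812 rad/s

58.1812 rad/s


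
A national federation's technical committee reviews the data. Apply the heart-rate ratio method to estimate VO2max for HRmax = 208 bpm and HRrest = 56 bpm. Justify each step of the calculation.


VO2max = 15.3 * HRmax / HRrest
VO2max = 15.3 * 208 / 56
VO2max = 3182.4 / 56 = 56.8286 mL/kg/min

56.8286 mL/kg/min


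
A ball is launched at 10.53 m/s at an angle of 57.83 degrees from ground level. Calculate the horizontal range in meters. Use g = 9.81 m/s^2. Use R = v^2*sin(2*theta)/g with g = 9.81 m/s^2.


R = v^2 * sin(2*theta) / g
Convert angle to radians: theta = 57.83 deg = 1.0093 rad
sin(2*theta) = sin(2.0186) = 0.9014
R = 10.53^2 * 0.9014 / 9.81
R = 110.8809 * 0.9014 / 9.81 = 10.1882 m

10.1882 m


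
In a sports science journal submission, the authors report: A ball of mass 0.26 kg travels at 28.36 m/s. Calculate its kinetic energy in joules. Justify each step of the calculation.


KE = 0.5 * m * v^2
KE = 0.5 * 0.26 * 28.36^2
KE = 0.5 * 0.26 * 804.2896 = 104.5576 J

104.5576 J


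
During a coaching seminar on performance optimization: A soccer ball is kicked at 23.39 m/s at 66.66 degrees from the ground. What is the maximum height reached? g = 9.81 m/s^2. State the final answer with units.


H = (v*sin(theta))^2 / (2*g)
vy = v*sin(theta) = 23.39 * sin(66.66 deg) = 21.476 m/s
H = vy^2 / (2*g) = 461.2184 / (2*9.81)
H = 461.2184 / 19.62 = 23.5076 m

23.5076 m


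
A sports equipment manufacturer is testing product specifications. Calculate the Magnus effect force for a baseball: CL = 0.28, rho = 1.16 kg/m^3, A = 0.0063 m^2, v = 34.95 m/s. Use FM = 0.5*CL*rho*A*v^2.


FM = 0.5 * CL * rho * A * v^2
FM = 0.5 * 0.28 * 1.16 * 0.0063 * 34.95^2
v^2 = 1221.5025
FM = 0.5 * 0.28 * 1.16 * 0.0063 * 1221.5025 = 1.2497 N

1.2497 N


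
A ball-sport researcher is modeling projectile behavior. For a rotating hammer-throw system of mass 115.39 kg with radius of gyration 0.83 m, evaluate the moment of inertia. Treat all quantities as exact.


I = m * k^2
I = 115.39 * 0.83^2
I = 115.39 * 0.6889 = 79.4922 kg*m^2

79.4922 kg*m^2


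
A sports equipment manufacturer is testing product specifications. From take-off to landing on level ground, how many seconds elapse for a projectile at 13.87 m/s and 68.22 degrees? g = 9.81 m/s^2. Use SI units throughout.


T = 2*v*sin(theta)/g
sin(theta) = sin(68.22 deg) = 0.9286
T = 2*13.87*0.9286 / 9.81
T = 25.7598 / 9.81 = 2.6259 s

2.6259 s


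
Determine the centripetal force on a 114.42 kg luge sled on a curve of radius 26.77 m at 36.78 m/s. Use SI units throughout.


Fc = m * v^2 / r
v^2 = 36.78^2 = 1352.7684
Fc = 114.42 * 1352.7684 / 26.77
Fc = 154783.7603 / 26.77 = 5781.9858 N

5781.9858 N


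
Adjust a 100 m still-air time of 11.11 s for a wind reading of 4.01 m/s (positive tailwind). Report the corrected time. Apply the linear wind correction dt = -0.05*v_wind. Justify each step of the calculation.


dt = -0.05 * v_wind = -0.05 * 4.01 = -0.2005 s
t_corrected = t_still + dt = 11.11 + (-0.2005)
t_corrected = 10.9095 s

10.9095 s


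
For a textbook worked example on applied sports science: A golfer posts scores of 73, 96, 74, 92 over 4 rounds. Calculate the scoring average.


Average = sum / n
Sum = 335
Average = 335 / 4 = 83.75

83.75


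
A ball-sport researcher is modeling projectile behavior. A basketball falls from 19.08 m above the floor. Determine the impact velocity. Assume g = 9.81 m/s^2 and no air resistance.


v = sqrt(2 * g * h)
v = sqrt(2 * 9.81 * 19.08)
v = sqrt(374.3496) = 19.3481 m/s

19.3481 m/s


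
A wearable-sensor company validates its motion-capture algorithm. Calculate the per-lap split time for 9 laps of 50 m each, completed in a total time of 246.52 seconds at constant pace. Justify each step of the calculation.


Split time = total_time / n_laps = 246.52 / 9
Split time = 27.3911 s per lap

27.3911 s


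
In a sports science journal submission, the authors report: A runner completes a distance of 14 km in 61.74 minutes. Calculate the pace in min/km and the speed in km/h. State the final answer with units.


Pace = time / distance = 61.74 min / 14 km = 4.41 min/km
Speed = distance / time_in_hours = 14 / 1.029 hr
Speed = 13.6054 km/h

4.41 min/km, 13.6054 km/h


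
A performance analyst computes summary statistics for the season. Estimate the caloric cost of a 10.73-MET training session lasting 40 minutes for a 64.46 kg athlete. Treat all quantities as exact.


kcal = MET * mass * time_hr
Convert time: 40 min = 0.6667 hr
kcal = 10.73 * 64.46 * 0.6667
kcal = 461.1039 kcal

461.1039 kcal


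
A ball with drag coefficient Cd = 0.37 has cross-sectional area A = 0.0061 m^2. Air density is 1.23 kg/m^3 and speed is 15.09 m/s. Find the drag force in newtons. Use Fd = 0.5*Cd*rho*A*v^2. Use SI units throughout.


Fd = 0.5 * Cd * rho * A * v^2
Fd = 0.5 * 0.37 * 1.23 * 0.0061 * 15.09^2
v^2 = 227.7081
Fd = 0.5 * 0.37 * 1.23 * 0.0061 * 227.7081 = 0.3161 N

0.3161 N


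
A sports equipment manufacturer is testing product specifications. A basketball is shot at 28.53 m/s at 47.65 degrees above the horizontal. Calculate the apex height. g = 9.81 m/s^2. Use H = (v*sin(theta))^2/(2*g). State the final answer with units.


H = (v*sin(theta))^2 / (2*g)
vy = v*sin(theta) = 28.53 * sin(47.65 deg) = 21.0849 m/s
H = vy^2 / (2*g) = 444.5735 / (2*9.81)
H = 444.5735 / 19.62 = 22.6592 m

22.6592 m


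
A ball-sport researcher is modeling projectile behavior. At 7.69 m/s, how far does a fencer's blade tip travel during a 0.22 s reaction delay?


d = v * t
d = 7.69 * 0.22
d = 1.6918 m

1.6918 m


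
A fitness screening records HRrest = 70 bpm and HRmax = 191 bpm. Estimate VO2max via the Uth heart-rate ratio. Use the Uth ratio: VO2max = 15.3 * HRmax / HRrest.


VO2max = 15.3 * HRmax / HRrest
VO2max = 15.3 * 191 / 70
VO2max = 2922.3 / 70 = 41.7471 mL/kg/min

41.7471 mL/kg/min


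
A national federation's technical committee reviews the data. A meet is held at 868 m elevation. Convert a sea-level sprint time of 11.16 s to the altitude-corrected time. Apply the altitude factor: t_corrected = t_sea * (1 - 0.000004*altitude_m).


Correction factor = 1 - 0.000004 * 868 = 0.996528
t_corrected = t_sea * factor = 11.16 * 0.996528
t_corrected = 11.1213 s

11.1213 s


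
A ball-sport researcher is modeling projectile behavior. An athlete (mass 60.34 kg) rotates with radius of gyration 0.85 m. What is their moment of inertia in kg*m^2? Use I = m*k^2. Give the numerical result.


I = m * k^2
I = 60.34 * 0.85^2
I = 60.34 * 0.7225 = 43.5956 kg*m^2

43.5956 kg*m^2


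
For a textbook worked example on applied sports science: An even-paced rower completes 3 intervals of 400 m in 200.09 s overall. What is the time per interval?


Split time = total_time / n_laps = 200.09 / 3
Split time = 66.6967 s per lap

66.6967 s


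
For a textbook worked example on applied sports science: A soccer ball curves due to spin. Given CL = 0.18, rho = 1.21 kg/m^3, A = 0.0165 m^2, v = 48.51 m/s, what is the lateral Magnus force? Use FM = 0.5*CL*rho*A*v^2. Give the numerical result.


FM = 0.5 * CL * rho * A * v^2
FM = 0.5 * 0.18 * 1.21 * 0.0165 * 48.51^2
v^2 = 2353.2201
FM = 0.5 * 0.18 * 1.21 * 0.0165 * 2353.2201 = 4.2284 N

4.2284 N


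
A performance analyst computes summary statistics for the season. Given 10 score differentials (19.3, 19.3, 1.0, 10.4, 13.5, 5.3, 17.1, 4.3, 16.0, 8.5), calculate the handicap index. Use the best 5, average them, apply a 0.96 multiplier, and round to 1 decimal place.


All differentials: 19.3, 19.3, 1.0, 10.4, 13.5, 5.3, 17.1, 4.3, 16.0, 8.5
Sorted: 1.0, 4.3, 5.3, 8.5, 10.4, 13.5, 16.0, 17.1, 19.3, 19.3
Best 5: 1.0, 4.3, 5.3, 8.5, 10.4
Average of best = 29.5 / 5 = 5.9
Raw index = 5.9 * 0.96 = 5.664
Handicap index = round(5.664, 1) = 5.7

5.7


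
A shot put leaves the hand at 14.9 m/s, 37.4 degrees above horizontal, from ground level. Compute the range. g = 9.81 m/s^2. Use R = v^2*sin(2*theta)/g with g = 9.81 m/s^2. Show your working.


R = v^2 * sin(2*theta) / g
Convert angle to radians: theta = 37.4 deg = 0.6528 rad
sin(2*theta) = sin(1.3055) = 0.965
R = 14.9^2 * 0.965 / 9.81
R = 222.01 * 0.965 / 9.81 = 21.8393 m

21.8393 m


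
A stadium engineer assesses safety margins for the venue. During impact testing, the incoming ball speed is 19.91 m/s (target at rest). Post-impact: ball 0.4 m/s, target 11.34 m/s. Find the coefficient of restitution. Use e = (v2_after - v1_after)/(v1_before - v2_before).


e = (v2_after - v1_after) / (v1_before - v2_before)
Numerator = 11.34 - 0.4 = 10.94
Denominator = 19.91 - 0 = 19.91
e = 10.94 / 19.91 = 0.5495

0.5495


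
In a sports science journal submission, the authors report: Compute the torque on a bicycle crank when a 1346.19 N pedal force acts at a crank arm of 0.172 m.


tau = F * d
tau = 1346.19 * 0.172
tau = 231.5447 N*m

231.5447 N*m


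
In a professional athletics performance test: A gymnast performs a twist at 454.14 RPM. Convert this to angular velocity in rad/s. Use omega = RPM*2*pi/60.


omega = RPM * 2 * pi / 60
omega = 454.14 * 2 * 3.14159 / 60
omega = 2853.4458 / 60 = 47.5574 rad/s

47.5574 rad/s


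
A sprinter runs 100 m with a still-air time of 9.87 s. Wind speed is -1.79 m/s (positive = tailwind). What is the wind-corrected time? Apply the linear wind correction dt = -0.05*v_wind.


dt = -0.05 * v_wind = -0.05 * -1.79 = 0.0895 s
t_corrected = t_still + dt = 9.87 + (0.0895)
t_corrected = 9.9595 s

9.9595 s


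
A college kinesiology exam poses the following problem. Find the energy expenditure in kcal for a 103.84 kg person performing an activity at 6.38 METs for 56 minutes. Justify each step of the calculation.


kcal = MET * mass * time_hr
Convert time: 56 min = 0.9333 hr
kcal = 6.38 * 103.84 * 0.9333
kcal = 618.3326 kcal

618.3326 kcal


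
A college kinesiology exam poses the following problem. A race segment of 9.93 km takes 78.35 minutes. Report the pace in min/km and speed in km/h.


Pace = time / distance = 78.35 min / 9.93 km = 7.8902 min/km
Speed = distance / time_in_hours = 9.93 / 1.3058 hr
Speed = 7.6043 km/h

7.8902 min/km, 7.6043 km/h


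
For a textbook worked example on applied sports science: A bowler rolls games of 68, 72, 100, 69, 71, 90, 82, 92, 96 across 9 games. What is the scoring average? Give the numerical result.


Average = sum / n
Sum = 740
Average = 740 / 9 = 82.2222

82.2222


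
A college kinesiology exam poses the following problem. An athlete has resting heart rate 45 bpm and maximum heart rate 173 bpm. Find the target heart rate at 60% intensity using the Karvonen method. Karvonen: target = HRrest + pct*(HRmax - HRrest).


Target = HRrest + pct*(HRmax - HRrest)
Heart rate reserve = HRmax - HRrest = 173 - 45 = 128 bpm
Fraction = 60% = 0.6
Target = 45 + 0.6 * 128
Target = 45 + 76.8 = 121.8 bpm

121.8 bpm


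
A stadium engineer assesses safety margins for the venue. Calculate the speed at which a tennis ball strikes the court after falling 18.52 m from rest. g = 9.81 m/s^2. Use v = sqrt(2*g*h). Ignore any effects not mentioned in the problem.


v = sqrt(2 * g * h)
v = sqrt(2 * 9.81 * 18.52)
v = sqrt(363.3624) = 19.0621 m/s

19.0621 m/s


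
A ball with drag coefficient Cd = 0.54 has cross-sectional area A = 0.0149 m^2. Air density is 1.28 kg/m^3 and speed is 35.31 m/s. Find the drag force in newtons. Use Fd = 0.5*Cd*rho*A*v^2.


Fd = 0.5 * Cd * rho * A * v^2
Fd = 0.5 * 0.54 * 1.28 * 0.0149 * 35.31^2
v^2 = 1246.7961
Fd = 0.5 * 0.54 * 1.28 * 0.0149 * 1246.7961 = 6.4203 N

6.4203 N


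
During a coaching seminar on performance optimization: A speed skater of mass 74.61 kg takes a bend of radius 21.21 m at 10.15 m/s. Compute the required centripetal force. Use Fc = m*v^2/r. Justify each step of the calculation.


Fc = m * v^2 / r
v^2 = 10.15^2 = 103.0225
Fc = 74.61 * 103.0225 / 21.21
Fc = 7686.5087 / 21.21 = 362.4002 N

362.4002 N


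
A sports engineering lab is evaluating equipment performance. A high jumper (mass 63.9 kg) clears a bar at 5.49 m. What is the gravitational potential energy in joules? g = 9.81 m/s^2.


PE = m * g * h
PE = 63.9 * 9.81 * 5.49
PE = 626.859 * 5.49 = 3441.4559 J

3441.4559 J


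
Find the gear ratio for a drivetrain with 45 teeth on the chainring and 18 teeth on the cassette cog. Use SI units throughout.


GR = front_teeth / rear_teeth
GR = 45 / 18
GR = 2.5

2.5


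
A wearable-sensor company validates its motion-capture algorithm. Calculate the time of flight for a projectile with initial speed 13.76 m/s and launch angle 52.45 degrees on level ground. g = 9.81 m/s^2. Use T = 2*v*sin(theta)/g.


T = 2*v*sin(theta)/g
sin(theta) = sin(52.45 deg) = 0.7928
T = 2*13.76*0.7928 / 9.81
T = 21.8185 / 9.81 = 2.2241 s

2.2241 s


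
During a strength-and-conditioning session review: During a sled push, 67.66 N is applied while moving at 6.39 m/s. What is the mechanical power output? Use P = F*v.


P = F * v
P = 67.66 * 6.39
P = 432.3474 W

432.3474 W


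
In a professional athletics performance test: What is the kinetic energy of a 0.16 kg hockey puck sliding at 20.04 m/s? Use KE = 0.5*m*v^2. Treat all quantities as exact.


KE = 0.5 * m * v^2
KE = 0.5 * 0.16 * 20.04^2
KE = 0.5 * 0.16 * 401.6016 = 32.1281 J

32.1281 J


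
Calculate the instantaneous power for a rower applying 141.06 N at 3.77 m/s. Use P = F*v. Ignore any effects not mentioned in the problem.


P = F * v
P = 141.06 * 3.77
P = 531.7962 W

531.7962 W


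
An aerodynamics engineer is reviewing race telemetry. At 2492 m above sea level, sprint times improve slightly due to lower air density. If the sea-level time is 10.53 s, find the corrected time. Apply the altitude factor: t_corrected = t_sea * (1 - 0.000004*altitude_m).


Correction factor = 1 - 0.000004 * 2492 = 0.990032
t_corrected = t_sea * factor = 10.53 * 0.990032
t_corrected = 10.425 s

10.425 s


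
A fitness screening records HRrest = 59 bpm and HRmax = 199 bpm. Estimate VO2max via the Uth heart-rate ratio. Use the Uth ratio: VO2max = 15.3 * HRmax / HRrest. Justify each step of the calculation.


VO2max = 15.3 * HRmax / HRrest
VO2max = 15.3 * 199 / 59
VO2max = 3044.7 / 59 = 51.6051 mL/kg/min

51.6051 mL/kg/min


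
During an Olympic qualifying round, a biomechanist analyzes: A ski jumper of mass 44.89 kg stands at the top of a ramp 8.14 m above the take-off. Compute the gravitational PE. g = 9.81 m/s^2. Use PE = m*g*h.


PE = m * g * h
PE = 44.89 * 9.81 * 8.14
PE = 440.3709 * 8.14 = 3584.6191 J

3584.6191 J


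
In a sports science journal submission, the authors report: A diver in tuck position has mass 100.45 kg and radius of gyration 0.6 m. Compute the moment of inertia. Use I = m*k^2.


I = m * k^2
I = 100.45 * 0.6^2
I = 100.45 * 0.36 = 36.162 kg*m^2

36.162 kg*m^2


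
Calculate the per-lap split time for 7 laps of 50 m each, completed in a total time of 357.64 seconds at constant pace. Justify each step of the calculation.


Split time = total_time / n_laps = 357.64 / 7
Split time = 51.0914 s per lap

51.0914 s


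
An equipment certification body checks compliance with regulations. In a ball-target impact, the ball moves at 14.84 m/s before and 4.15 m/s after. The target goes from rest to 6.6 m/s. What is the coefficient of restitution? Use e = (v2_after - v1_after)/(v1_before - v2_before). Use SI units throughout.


e = (v2_after - v1_after) / (v1_before - v2_before)
Numerator = 6.6 - 4.15 = 2.45
Denominator = 14.84 - 0 = 14.84
e = 2.45 / 14.84 = 0.1651

0.1651


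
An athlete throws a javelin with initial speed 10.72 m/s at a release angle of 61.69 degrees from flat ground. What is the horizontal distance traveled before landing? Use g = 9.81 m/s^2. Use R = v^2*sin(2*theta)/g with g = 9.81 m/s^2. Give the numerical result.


R = v^2 * sin(2*theta) / g
Convert angle to radians: theta = 61.69 deg = 1.0767 rad
sin(2*theta) = sin(2.1534) = 0.835
R = 10.72^2 * 0.835 / 9.81
R = 114.9184 * 0.835 / 9.81 = 9.782 m

9.782 m


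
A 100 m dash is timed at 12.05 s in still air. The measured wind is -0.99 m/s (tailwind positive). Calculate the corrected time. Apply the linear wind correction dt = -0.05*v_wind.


dt = -0.05 * v_wind = -0.05 * -0.99 = 0.0495 s
t_corrected = t_still + dt = 12.05 + (0.0495)
t_corrected = 12.0995 s

12.0995 s


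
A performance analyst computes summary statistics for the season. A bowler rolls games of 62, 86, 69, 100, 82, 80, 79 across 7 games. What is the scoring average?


Average = sum / n
Sum = 558
Average = 558 / 7 = 79.7143

79.7143


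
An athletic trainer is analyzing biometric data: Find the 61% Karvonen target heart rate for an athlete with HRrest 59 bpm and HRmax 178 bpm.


Target = HRrest + pct*(HRmax - HRrest)
Heart rate reserve = HRmax - HRrest = 178 - 59 = 119 bpm
Fraction = 61% = 0.61
Target = 59 + 0.61 * 119
Target = 59 + 72.59 = 131.59 bpm

131.59 bpm


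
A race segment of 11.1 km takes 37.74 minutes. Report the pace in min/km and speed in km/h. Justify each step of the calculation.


Pace = time / distance = 37.74 min / 11.1 km = 3.4 min/km
Speed = distance / time_in_hours = 11.1 / 0.629 hr
Speed = 17.6471 km/h

3.4 min/km, 17.6471 km/h


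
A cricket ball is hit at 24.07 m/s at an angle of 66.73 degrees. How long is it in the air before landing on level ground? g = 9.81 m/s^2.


T = 2*v*sin(theta)/g
sin(theta) = sin(66.73 deg) = 0.9187
T = 2*24.07*0.9187 / 9.81
T = 44.224 / 9.81 = 4.5081 s

4.5081 s
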